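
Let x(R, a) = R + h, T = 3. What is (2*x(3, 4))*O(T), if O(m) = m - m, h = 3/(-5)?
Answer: 0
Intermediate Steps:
h = -⅗ (h = 3*(-⅕) = -⅗ ≈ -0.60000)
O(m) = 0
x(R, a) = -⅗ + R (x(R, a) = R - ⅗ = -⅗ + R)
(2*x(3, 4))*O(T) = (2*(-⅗ + 3))*0 = (2*(12/5))*0 = (24/5)*0 = 0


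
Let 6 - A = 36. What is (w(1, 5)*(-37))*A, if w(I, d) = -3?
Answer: -3330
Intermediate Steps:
A = -30 (A = 6 - 1*36 = 6 - 36 = -30)
(w(1, 5)*(-37))*A = -3*(-37)*(-30) = 111*(-30) = -3330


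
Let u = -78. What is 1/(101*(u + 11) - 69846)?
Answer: -1/76613 ≈ -1.3053e-5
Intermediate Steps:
1/(101*(u + 11) - 69846) = 1/(101*(-78 + 11) - 69846) = 1/(101*(-67) - 69846) = 1/(-6767 - 69846) = 1/(-76613) = -1/76613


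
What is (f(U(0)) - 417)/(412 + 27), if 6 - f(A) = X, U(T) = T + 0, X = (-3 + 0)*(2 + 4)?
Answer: -393/439 ≈ -0.89522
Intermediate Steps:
X = -18 (X = -3*6 = -18)
U(T) = T
f(A) = 24 (f(A) = 6 - 1*(-18) = 6 + 18 = 24)
(f(U(0)) - 417)/(412 + 27) = (24 - 417)/(412 + 27) = -393/439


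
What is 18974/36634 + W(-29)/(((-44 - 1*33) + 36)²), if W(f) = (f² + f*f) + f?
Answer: 46225648/30790877 ≈ 1.5013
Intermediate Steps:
W(f) = f + 2*f² (W(f) = (f² + f²) + f = 2*f² + f = f + 2*f²)
18974/36634 + W(-29)/(((-44 - 1*33) + 36)²) = 18974/36634 + (-29*(1 + 2*(-29)))/(((-44 - 1*33) + 36)²) = 18974*(1/36634) + (-29*(1 - 58))/(((-44 - 33) + 36)²) = 9487/18317 + (-29*(-57))/((-77 + 36)²) = 9487/18317 + 1653/((-41)²) = 9487/18317 + 1653/1681 = 46225648/30790877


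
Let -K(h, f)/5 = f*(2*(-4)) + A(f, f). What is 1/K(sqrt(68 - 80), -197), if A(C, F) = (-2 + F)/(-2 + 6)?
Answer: -4/30525 ≈ -0.00013104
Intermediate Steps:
A(C, F) = -1/2 + F/4 (A(C, F) = (-2 + F)/4 = (-2 + F)*(1/4) = -1/2 + F/4)
K(h, f) = 5/2 + 155*f/4 (K(h, f) = -5*(f*(2*(-4)) + (-1/2 + f/4)) = -5*(f*(-8) + (-1/2 + f/4)) = -5*(-8*f + (-1/2 + f/4)) = -5*(-1/2 - 31*f/4) = 5/2 + 155*f/4)
1/K(sqrt(68 - 80), -197) = 1/(5/2 + (155/4)*(-197)) = 1/(5/2 - 30535/4) = 1/(-30525/4) = -4/30525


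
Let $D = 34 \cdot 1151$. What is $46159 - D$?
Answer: $7025$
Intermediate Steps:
$D = 39134$
$46159 - D = 46159 - 39134 = 7025$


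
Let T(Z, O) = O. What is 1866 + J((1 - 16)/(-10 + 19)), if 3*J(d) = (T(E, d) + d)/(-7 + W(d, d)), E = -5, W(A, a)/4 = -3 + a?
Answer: 431056/231 ≈ 1866.0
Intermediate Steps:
W(A, a) = -12 + 4*a (W(A, a) = 4*(-3 + a) = -12 + 4*a)
J(d) = 2*d/(3*(-19 + 4*d)) (J(d) = ((d + d)/(-7 + (-12 + 4*d)))/3 = ((2*d)/(-19 + 4*d))/3 = (2*d/(-19 + 4*d))/3 = 2*d/(3*(-19 + 4*d)))
1866 + J((1 - 16)/(-10 + 19)) = 1866 + 2*((1 - 16)/(-10 + 19))/(3*(-19 + 4*((1 - 16)/(-10 + 19)))) = 1866 + 2*(-15/9)/(3*(-19 + 4*(-15/9))) = 1866 + 2*(-15*⅑)/(3*(-19 + 4*(-15*⅑))) = 1866 + (⅔)*(-5/3)/(-19 + 4*(-5/3)) = 1866 + (⅔)*(-5/3)/(-19 - 20/3) = 1866 + (⅔)*(-5/3)/(-77/3) = 1866 + (⅔)*(-5/3)*(-3/77) = 1866 + 10/231 = 431056/231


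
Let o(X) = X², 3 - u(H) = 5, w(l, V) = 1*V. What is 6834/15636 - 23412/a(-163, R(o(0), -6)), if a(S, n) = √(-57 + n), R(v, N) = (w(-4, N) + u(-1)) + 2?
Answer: 1139/2606 + 7804*I*√7/7 ≈ 0.43707 + 2949.6*I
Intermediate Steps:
w(l, V) = V
u(H) = -2 (u(H) = 3 - 1*5 = 3 - 5 = -2)
R(v, N) = N (R(v, N) = (N - 2) + 2 = (-2 + N) + 2 = N)
6834/15636 - 23412/a(-163, R(o(0), -6)) = 6834/15636 - 23412/√(-57 - 6) = 6834*(1/15636) - 23412*(-I*√7/21) = 1139/2606 - 23412*(-I*√7/21) = 1139/2606 - (-7804)*I*√7/7 = 1139/2606 + 7804*I*√7/7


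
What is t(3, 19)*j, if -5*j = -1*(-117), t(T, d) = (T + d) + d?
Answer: -4797/5 ≈ -959.40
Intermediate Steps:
t(T, d) = T + 2*d
j = -117/5 (j = -(-1)*(-117)/5 = -1/5*117 = -117/5 ≈ -23.400)
t(3, 19)*j = (3 + 2*19)*(-117/5) = (3 + 38)*(-117/5) = 41*(-117/5) = -4797/5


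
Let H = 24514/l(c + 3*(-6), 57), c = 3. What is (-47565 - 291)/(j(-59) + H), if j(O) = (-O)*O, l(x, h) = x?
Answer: 717840/76729 ≈ 9.3555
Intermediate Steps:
H = -24514/15 (H = 24514/(3 + 3*(-6)) = 24514/(3 - 18) = 24514/(-15) = 24514*(-1/15) = -24514/15 ≈ -1634.3)
j(O) = -O**2
(-47565 - 291)/(j(-59) + H) = (-47565 - 291)/(-1*(-59)**2 - 24514/15) = -47856/(-1*3481 - 24514/15) = -47856/(-3481 - 24514/15) = -47856/(-76729/15) = -47856*(-15/76729) = 717840/76729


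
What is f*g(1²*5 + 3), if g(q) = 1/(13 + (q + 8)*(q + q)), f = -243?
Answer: -243/269 ≈ -0.90335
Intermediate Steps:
g(q) = 1/(13 + 2*q*(8 + q)) (g(q) = 1/(13 + (8 + q)*(2*q)) = 1/(13 + 2*q*(8 + q)))
f*g(1²*5 + 3) = -243/(13 + 2*(1²*5 + 3)² + 16*(1²*5 + 3)) = -243/(13 + 2*(1*5 + 3)² + 16*(1*5 + 3)) = -243/(13 + 2*(5 + 3)² + 16*(5 + 3)) = -243/(13 + 2*8² + 16*8) = -243/(13 + 2*64 + 128) = -243/(13 + 128 + 128) = -243/269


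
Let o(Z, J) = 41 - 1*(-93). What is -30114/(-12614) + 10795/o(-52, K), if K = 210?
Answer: 10014529/120734 ≈ 82.947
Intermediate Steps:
o(Z, J) = 134 (o(Z, J) = 41 + 93 = 134)
-30114/(-12614) + 10795/o(-52, K) = -30114/(-12614) + 10795/134 = -30114*(-1/12614) + 10795*(1/134) = 2151/901 + 10795/134 = 10014529/120734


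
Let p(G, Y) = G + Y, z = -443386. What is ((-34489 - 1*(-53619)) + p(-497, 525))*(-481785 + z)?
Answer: -17724426018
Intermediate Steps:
((-34489 - 1*(-53619)) + p(-497, 525))*(-481785 + z) = ((-34489 - 1*(-53619)) + (-497 + 525))*(-481785 - 443386) = ((-34489 + 53619) + 28)*(-925171) = (19130 + 28)*(-925171) = 19158*(-925171) = -17724426018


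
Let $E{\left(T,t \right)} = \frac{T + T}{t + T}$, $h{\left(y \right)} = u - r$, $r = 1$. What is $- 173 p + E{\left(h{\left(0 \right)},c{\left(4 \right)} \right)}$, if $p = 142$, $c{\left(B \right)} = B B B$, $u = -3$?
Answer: $- \frac{368492}{15} \approx -24566.0$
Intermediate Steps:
$c{\left(B \right)} = B^{3}$ ($c{\left(B \right)} = B^{2} B = B^{3}$)
$h{\left(y \right)} = -4$ ($h{\left(y \right)} = -3 - 1 = -4$)
$E{\left(T,t \right)} = \frac{2 T}{T + t}$
$- 173 p + E{\left(h{\left(0 \right)},c{\left(4 \right)} \right)} = \left(-173\right) 142 + 2 \left(-4\right) \frac{1}{-4 + 4^{3}} = -24566 + 2 \left(-4\right) \frac{1}{-4 + 64} = -24566 + 2 \left(-4\right) \frac{1}{60} = -24566 - \frac{2}{15} = - \frac{368492}{15}$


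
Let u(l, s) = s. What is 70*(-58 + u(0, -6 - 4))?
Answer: -4760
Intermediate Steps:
70*(-58 + u(0, -6 - 4)) = 70*(-58 + (-6 - 4)) = 70*(-58 - 10) = 70*(-68) = -4760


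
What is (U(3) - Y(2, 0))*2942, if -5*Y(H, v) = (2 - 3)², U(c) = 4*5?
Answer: 297142/5 ≈ 59428.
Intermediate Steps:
U(c) = 20
Y(H, v) = -⅕ (Y(H, v) = -(2 - 3)²/5 = -⅕*(-1)² = -⅕*1 = -⅕)
(U(3) - Y(2, 0))*2942 = (20 - 1*(-⅕))*2942 = (20 + ⅕)*2942 = (101/5)*2942 = 297142/5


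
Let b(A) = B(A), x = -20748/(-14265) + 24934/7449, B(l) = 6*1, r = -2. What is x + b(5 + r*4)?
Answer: 3270072/302735 ≈ 10.802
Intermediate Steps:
B(l) = 6
x = 1453662/302735 (x = -20748*(-1/14265) + 24934*(1/7449) = 6916/4755 + 1918/573 = 1453662/302735 ≈ 4.8018)
b(A) = 6
x + b(5 + r*4) = 1453662/302735 + 6 = 3270072/302735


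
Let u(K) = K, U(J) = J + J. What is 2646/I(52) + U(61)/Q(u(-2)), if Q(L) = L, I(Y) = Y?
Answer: -263/26 ≈ -10.115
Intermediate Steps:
U(J) = 2*J
2646/I(52) + U(61)/Q(u(-2)) = 2646/52 + (2*61)/(-2) = 2646*(1/52) + 122*(-1/2) = 1323/26 - 61 = -263/26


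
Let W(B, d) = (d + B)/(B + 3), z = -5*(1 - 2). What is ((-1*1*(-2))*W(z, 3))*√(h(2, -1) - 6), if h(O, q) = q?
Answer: 2*I*√7 ≈ 5.2915*I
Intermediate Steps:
z = 5 (z = -5*(-1) = 5)
W(B, d) = (B + d)/(3 + B)
((-1*1*(-2))*W(z, 3))*√(h(2, -1) - 6) = ((-1*1*(-2))*((5 + 3)/(3 + 5)))*√(-1 - 6) = ((-1*(-2))*(8/8))*√(-7) = (2*((⅛)*8))*(I*√7) = (2*1)*(I*√7) = 2*(I*√7) = 2*I*√7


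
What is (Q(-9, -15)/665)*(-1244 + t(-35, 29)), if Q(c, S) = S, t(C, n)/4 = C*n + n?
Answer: 15564/133 ≈ 117.02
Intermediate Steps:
t(C, n) = 4*n + 4*C*n (t(C, n) = 4*(C*n + n) = 4*(n + C*n) = 4*n + 4*C*n)
(Q(-9, -15)/665)*(-1244 + t(-35, 29)) = (-15/665)*(-1244 + 4*29*(1 - 35)) = (-15*1/665)*(-1244 + 4*29*(-34)) = -3*(-1244 - 3944)/133 = -3/133*(-5188) = 15564/133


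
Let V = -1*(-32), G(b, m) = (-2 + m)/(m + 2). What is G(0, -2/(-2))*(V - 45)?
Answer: 13/3 ≈ 4.3333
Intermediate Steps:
G(b, m) = (-2 + m)/(2 + m)
V = 32
G(0, -2/(-2))*(V - 45) = ((-2 - 2/(-2))/(2 - 2/(-2)))*(32 - 45) = ((-2 - 2*(-1/2))/(2 - 2*(-1/2)))*(-13) = ((-2 + 1)/(2 + 1))*(-13) = (-1/3)*(-13) = ((1/3)*(-1))*(-13) = -1/3*(-13) = 13/3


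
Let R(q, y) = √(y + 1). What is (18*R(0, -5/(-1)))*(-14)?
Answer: -252*√6 ≈ -617.27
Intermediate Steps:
R(q, y) = √(1 + y)
(18*R(0, -5/(-1)))*(-14) = (18*√(1 - 5/(-1)))*(-14) = (18*√(1 - 5*(-1)))*(-14) = (18*√(1 + 5))*(-14) = (18*√6)*(-14) = -252*√6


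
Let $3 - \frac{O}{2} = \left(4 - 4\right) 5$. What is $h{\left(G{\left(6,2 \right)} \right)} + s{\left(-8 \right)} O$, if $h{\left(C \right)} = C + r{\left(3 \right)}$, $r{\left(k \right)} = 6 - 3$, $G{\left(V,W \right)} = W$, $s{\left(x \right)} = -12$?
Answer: $-67$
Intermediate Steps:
$r{\left(k \right)} = 3$ ($r{\left(k \right)} = 6 - 3 = 3$)
$h{\left(C \right)} = 3 + C$ ($h{\left(C \right)} = C + 3 = 3 + C$)
$O = 6$ ($O = 6 - 2 \left(4 - 4\right) 5 = 6 - 2 \cdot 0 \cdot 5 = 6 - 0 = 6 + 0 = 6$)
$h{\left(G{\left(6,2 \right)} \right)} + s{\left(-8 \right)} O = \left(3 + 2\right) - 72 = 5 - 72 = -67$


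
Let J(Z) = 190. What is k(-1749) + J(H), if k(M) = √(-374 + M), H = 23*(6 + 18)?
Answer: 190 + I*√2123 ≈ 190.0 + 46.076*I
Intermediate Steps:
H = 552 (H = 23*24 = 552)
k(-1749) + J(H) = √(-374 - 1749) + 190 = √(-2123) + 190 = I*√2123 + 190 = 190 + I*√2123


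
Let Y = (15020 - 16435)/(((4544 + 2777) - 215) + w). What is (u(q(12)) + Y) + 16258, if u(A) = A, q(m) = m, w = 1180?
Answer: 134811805/8286 ≈ 16270.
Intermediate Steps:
Y = -1415/8286 (Y = (15020 - 16435)/(((4544 + 2777) - 215) + 1180) = -1415/((7321 - 215) + 1180) = -1415/(7106 + 1180) = -1415/8286 ≈ -0.17077)
(u(q(12)) + Y) + 16258 = (12 - 1415/8286) + 16258 = 98017/8286 + 16258 = 134811805/8286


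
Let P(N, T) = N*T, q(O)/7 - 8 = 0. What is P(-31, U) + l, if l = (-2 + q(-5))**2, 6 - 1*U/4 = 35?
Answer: 6512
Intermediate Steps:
U = -116 (U = 24 - 4*35 = 24 - 140 = -116)
q(O) = 56 (q(O) = 56 + 7*0 = 56 + 0 = 56)
l = 2916 (l = (-2 + 56)**2 = 54**2 = 2916)
P(-31, U) + l = -31*(-116) + 2916 = 3596 + 2916 = 6512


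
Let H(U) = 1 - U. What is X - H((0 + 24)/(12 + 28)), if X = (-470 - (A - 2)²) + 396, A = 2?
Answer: -372/5 ≈ -74.400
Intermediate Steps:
X = -74 (X = (-470 - (2 - 2)²) + 396 = (-470 - 1*0²) + 396 = (-470 - 1*0) + 396 = (-470 + 0) + 396 = -470 + 396 = -74)
X - H((0 + 24)/(12 + 28)) = -74 - (1 - (0 + 24)/(12 + 28)) = -74 - (1 - 24/40) = -74 - (1 - 1*⅗) = -74 - (1 - ⅗) = -74 - 1*⅖ = -74 - ⅖ = -372/5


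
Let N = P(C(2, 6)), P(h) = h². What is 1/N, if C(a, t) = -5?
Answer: 1/25 ≈ 0.040000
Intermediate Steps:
N = 25 (N = (-5)² = 25)
1/N = 1/25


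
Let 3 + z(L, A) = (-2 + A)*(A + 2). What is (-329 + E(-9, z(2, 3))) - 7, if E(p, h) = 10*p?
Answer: -426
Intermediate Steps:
z(L, A) = -3 + (-2 + A)*(2 + A) (z(L, A) = -3 + (-2 + A)*(A + 2) = -3 + (-2 + A)*(2 + A))
(-329 + E(-9, z(2, 3))) - 7 = (-329 + 10*(-9)) - 7 = (-329 - 90) - 7 = -419 - 7 = -426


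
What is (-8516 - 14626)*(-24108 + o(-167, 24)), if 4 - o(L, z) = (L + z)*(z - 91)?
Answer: 779538270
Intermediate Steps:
o(L, z) = 4 - (-91 + z)*(L + z) (o(L, z) = 4 - (L + z)*(z - 91) = 4 - (L + z)*(-91 + z) = 4 - (-91 + z)*(L + z))
(-8516 - 14626)*(-24108 + o(-167, 24)) = (-8516 - 14626)*(-24108 + (4 - 1*24**2 + 91*(-167) + 91*24 - 1*(-167)*24)) = -23142*(-24108 + (4 - 1*576 - 15197 + 2184 + 4008)) = -23142*(-24108 + (4 - 576 - 15197 + 2184 + 4008)) = -23142*(-24108 - 9577) = -23142*(-33685) = 779538270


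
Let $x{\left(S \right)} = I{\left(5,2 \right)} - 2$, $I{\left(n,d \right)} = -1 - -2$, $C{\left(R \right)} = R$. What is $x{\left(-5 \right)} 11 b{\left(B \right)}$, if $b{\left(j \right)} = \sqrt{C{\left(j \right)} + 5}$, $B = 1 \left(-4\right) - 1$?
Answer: $0$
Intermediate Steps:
$B = -5$ ($B = -4 - 1 = -5$)
$I{\left(n,d \right)} = 1$ ($I{\left(n,d \right)} = -1 + 2 = 1$)
$b{\left(j \right)} = \sqrt{5 + j}$ ($b{\left(j \right)} = \sqrt{j + 5} = \sqrt{5 + j}$)
$x{\left(S \right)} = -1$ ($x{\left(S \right)} = 1 - 2 = -1$)
$x{\left(-5 \right)} 11 b{\left(B \right)} = \left(-1\right) 11 \sqrt{5 - 5} = - 11 \sqrt{0} = \left(-11\right) 0 = 0$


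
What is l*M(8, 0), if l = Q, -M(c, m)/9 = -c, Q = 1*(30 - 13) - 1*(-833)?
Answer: 61200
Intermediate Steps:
Q = 850 (Q = 1*17 + 833 = 17 + 833 = 850)
M(c, m) = 9*c (M(c, m) = -(-9)*c = 9*c)
l = 850
l*M(8, 0) = 850*(9*8) = 850*72 = 61200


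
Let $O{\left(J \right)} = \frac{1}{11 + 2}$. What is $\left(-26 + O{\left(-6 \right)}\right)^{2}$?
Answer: $\frac{113569}{169} \approx 672.01$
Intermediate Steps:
$O{\left(J \right)} = \frac{1}{13}$
$\left(-26 + O{\left(-6 \right)}\right)^{2} = \left(-26 + \frac{1}{13}\right)^{2} = \left(- \frac{337}{13}\right)^{2} = \frac{113569}{169}$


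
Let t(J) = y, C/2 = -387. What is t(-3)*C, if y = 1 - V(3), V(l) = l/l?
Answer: 0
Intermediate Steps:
C = -774 (C = 2*(-387) = -774)
V(l) = 1
y = 0 (y = 1 - 1*1 = 1 - 1 = 0)
t(J) = 0
t(-3)*C = 0*(-774) = 0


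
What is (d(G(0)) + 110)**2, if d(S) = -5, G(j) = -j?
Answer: 11025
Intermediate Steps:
(d(G(0)) + 110)**2 = (-5 + 110)**2 = 105**2 = 11025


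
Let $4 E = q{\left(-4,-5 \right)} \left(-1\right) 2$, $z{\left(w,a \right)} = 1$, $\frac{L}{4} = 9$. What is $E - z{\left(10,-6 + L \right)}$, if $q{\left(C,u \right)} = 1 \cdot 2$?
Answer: $-2$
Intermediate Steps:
$L = 36$ ($L = 4 \cdot 9 = 36$)
$q{\left(C,u \right)} = 2$
$E = -1$ ($E = \frac{2 \left(-1\right) 2}{4} = \frac{\left(-2\right) 2}{4} = \frac{1}{4} \left(-4\right) = -1$)
$E - z{\left(10,-6 + L \right)} = -1 - 1 = -2$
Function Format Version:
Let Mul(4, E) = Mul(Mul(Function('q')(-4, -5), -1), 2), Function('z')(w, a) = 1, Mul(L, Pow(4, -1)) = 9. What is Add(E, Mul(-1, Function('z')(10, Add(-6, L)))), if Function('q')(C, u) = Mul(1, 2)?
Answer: -2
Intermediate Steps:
L = 36 (L = Mul(4, 9) = 36)
Function('q')(C, u) = 2
E = -1 (E = Mul(Rational(1, 4), Mul(Mul(2, -1), 2)) = Mul(Rational(1, 4), Mul(-2, 2)) = Mul(Rational(1, 4), -4) = -1)
Add(E, Mul(-1, Function('z')(10, Add(-6, L)))) = Add(-1, Mul(-1, 1)) = Add(-1, -1) = -2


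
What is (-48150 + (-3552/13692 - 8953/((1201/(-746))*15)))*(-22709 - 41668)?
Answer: 21075172554279288/6851705 ≈ 3.0759e+9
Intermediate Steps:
(-48150 + (-3552/13692 - 8953/((1201/(-746))*15)))*(-22709 - 41668) = (-48150 + (-3552*1/13692 - 8953/((1201*(-1/746))*15)))*(-64377) = (-48150 + (-296/1141 - 8953/((-1201/746*15))))*(-64377) = (-48150 + (-296/1141 - 8953/(-18015/746)))*(-64377) = (-48150 + (-296/1141 - 8953*(-746/18015)))*(-64377) = (-48150 + (-296/1141 + 6678938/18015))*(-64377) = (-48150 + 7615335818/20555115)*(-64377) = -982113451432/20555115*(-64377) = 21075172554279288/6851705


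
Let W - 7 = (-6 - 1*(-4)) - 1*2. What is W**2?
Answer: 9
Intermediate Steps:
W = 3 (W = 7 + ((-6 - 1*(-4)) - 1*2) = 7 + ((-6 + 4) - 2) = 7 + (-2 - 2) = 7 - 4 = 3)
W**2 = 3**2 = 9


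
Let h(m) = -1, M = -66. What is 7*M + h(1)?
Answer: -463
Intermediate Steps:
7*M + h(1) = 7*(-66) - 1 = -462 - 1 = -463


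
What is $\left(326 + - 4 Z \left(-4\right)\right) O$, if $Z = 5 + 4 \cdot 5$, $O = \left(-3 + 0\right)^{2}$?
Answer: $6534$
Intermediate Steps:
$O = 9$ ($O = \left(-3\right)^{2} = 9$)
$Z = 25$ ($Z = 5 + 20 = 25$)
$\left(326 + - 4 Z \left(-4\right)\right) O = \left(326 + \left(-4\right) 25 \left(-4\right)\right) 9 = \left(326 - -400\right) 9 = \left(326 + 400\right) 9 = 726 \cdot 9 = 6534$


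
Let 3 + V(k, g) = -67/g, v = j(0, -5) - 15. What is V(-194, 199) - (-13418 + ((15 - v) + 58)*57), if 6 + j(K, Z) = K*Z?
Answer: 1603276/199 ≈ 8056.7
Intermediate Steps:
j(K, Z) = -6 + K*Z
v = -21 (v = (-6 + 0*(-5)) - 15 = (-6 + 0) - 15 = -6 - 15 = -21)
V(k, g) = -3 - 67/g
V(-194, 199) - (-13418 + ((15 - v) + 58)*57) = (-3 - 67/199) - (-13418 + ((15 - 1*(-21)) + 58)*57) = (-3 - 67*1/199) - (-13418 + ((15 + 21) + 58)*57) = (-3 - 67/199) - (-13418 + (36 + 58)*57) = -664/199 - (-13418 + 94*57) = -664/199 - (-13418 + 5358) = -664/199 - 1*(-8060) = -664/199 + 8060 = 1603276/199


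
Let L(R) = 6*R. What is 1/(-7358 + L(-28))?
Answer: -1/7526 ≈ -0.00013287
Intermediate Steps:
1/(-7358 + L(-28)) = 1/(-7358 + 6*(-28)) = 1/(-7358 - 168) = 1/(-7526) = -1/7526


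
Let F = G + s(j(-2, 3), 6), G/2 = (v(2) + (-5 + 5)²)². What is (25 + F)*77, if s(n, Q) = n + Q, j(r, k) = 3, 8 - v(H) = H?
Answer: 8162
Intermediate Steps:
v(H) = 8 - H
G = 72 (G = 2*((8 - 1*2) + (-5 + 5)²)² = 2*((8 - 2) + 0²)² = 2*(6 + 0)² = 2*6² = 2*36 = 72)
s(n, Q) = Q + n
F = 81 (F = 72 + (6 + 3) = 72 + 9 = 81)
(25 + F)*77 = (25 + 81)*77 = 106*77 = 8162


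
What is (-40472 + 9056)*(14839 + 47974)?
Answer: -1973333208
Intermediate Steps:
(-40472 + 9056)*(14839 + 47974) = -31416*62813 = -1973333208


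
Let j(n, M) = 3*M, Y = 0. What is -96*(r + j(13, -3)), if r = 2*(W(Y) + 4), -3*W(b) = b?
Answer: 96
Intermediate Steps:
W(b) = -b/3
r = 8 (r = 2*(-1/3*0 + 4) = 2*(0 + 4) = 2*4 = 8)
-96*(r + j(13, -3)) = -96*(8 + 3*(-3)) = -96*(8 - 9) = -96*(-1) = 96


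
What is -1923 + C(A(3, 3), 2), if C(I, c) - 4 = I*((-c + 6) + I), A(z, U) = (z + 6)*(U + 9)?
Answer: 10177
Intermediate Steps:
A(z, U) = (6 + z)*(9 + U)
C(I, c) = 4 + I*(6 + I - c) (C(I, c) = 4 + I*((-c + 6) + I) = 4 + I*((6 - c) + I) = 4 + I*(6 + I - c))
-1923 + C(A(3, 3), 2) = -1923 + (4 + (54 + 6*3 + 9*3 + 3*3)² + 6*(54 + 6*3 + 9*3 + 3*3) - 1*(54 + 6*3 + 9*3 + 3*3)*2) = -1923 + (4 + (54 + 18 + 27 + 9)² + 6*(54 + 18 + 27 + 9) - 1*(54 + 18 + 27 + 9)*2) = -1923 + (4 + 108² + 6*108 - 1*108*2) = -1923 + (4 + 11664 + 648 - 216) = -1923 + 12100 = 10177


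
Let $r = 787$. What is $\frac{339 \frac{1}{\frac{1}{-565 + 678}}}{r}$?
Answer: $\frac{38307}{787} \approx 48.675$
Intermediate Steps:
$\frac{339 \frac{1}{\frac{1}{-565 + 678}}}{r} = \frac{339 \frac{1}{\frac{1}{-565 + 678}}}{787} = \frac{339}{\frac{1}{113}} \cdot \frac{1}{787} = 339 \frac{1}{\frac{1}{113}} \cdot \frac{1}{787} = 339 \cdot 113 \cdot \frac{1}{787} = 38307 \cdot \frac{1}{787} = \frac{38307}{787}$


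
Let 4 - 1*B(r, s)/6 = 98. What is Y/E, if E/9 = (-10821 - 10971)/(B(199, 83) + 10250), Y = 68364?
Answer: -3065619/908 ≈ -3376.2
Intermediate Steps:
B(r, s) = -564 (B(r, s) = 24 - 6*98 = 24 - 588 = -564)
E = -98064/4843 (E = 9*((-10821 - 10971)/(-564 + 10250)) = 9*(-21792/9686) = 9*(-21792*1/9686) = 9*(-10896/4843) = -98064/4843 ≈ -20.249)
Y/E = 68364/(-98064/4843) = 68364*(-4843/98064) = -3065619/908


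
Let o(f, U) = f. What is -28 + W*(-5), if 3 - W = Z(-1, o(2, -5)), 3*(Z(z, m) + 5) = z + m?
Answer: -199/3 ≈ -66.333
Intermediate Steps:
Z(z, m) = -5 + m/3 + z/3 (Z(z, m) = -5 + (z + m)/3 = -5 + (m + z)/3 = -5 + (m/3 + z/3) = -5 + m/3 + z/3)
W = 23/3 (W = 3 - (-5 + (⅓)*2 + (⅓)*(-1)) = 3 - (-5 + ⅔ - ⅓) = 3 - 1*(-14/3) = 3 + 14/3 = 23/3 ≈ 7.6667)
-28 + W*(-5) = -28 + (23/3)*(-5) = -28 - 115/3 = -199/3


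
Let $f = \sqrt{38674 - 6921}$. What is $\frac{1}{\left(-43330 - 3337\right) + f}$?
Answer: $- \frac{46667}{2177777136} - \frac{\sqrt{31753}}{2177777136} \approx -2.1511 \cdot 10^{-5}$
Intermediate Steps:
$f = \sqrt{31753} \approx 178.19$
$\frac{1}{\left(-43330 - 3337\right) + f} = \frac{1}{\left(-43330 - 3337\right) + \sqrt{31753}} = \frac{1}{-46667 + \sqrt{31753}}$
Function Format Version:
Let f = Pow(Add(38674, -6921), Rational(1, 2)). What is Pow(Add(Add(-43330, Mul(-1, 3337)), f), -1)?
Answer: Add(Rational(-46667, 2177777136), Mul(Rational(-1, 2177777136), Pow(31753, Rational(1, 2)))) ≈ -2.1511e-5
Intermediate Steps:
f = Pow(31753, Rational(1, 2)) ≈ 178.19
Pow(Add(Add(-43330, Mul(-1, 3337)), f), -1) = Pow(Add(Add(-43330, Mul(-1, 3337)), Pow(31753, Rational(1, 2))), -1) = Pow(Add(Add(-43330, -3337), Pow(31753, Rational(1, 2))), -1) = Pow(Add(-46667, Pow(31753, Rational(1, 2))), -1)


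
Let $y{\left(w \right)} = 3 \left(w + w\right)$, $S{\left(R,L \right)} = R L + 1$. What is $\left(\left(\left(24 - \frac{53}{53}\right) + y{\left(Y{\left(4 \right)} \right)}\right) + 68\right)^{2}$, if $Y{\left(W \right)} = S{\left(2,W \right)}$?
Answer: $21025$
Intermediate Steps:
$S{\left(R,L \right)} = 1 + L R$ ($S{\left(R,L \right)} = L R + 1 = 1 + L R$)
$Y{\left(W \right)} = 1 + 2 W$ ($Y{\left(W \right)} = 1 + W 2 = 1 + 2 W$)
$y{\left(w \right)} = 6 w$ ($y{\left(w \right)} = 3 \cdot 2 w = 6 w$)
$\left(\left(\left(24 - \frac{53}{53}\right) + y{\left(Y{\left(4 \right)} \right)}\right) + 68\right)^{2} = \left(\left(\left(24 - \frac{53}{53}\right) + 6 \left(1 + 2 \cdot 4\right)\right) + 68\right)^{2} = \left(\left(\left(24 - 1\right) + 6 \left(1 + 8\right)\right) + 68\right)^{2} = \left(\left(\left(24 - 1\right) + 6 \cdot 9\right) + 68\right)^{2} = \left(\left(23 + 54\right) + 68\right)^{2} = \left(77 + 68\right)^{2} = 145^{2} = 21025$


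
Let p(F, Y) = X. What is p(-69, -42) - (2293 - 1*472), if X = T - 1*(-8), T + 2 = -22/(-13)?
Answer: -23573/13 ≈ -1813.3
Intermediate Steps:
T = -4/13 (T = -2 - 22/(-13) = -2 - 22*(-1/13) = -2 + 22/13 = -4/13 ≈ -0.30769)
X = 100/13 (X = -4/13 - 1*(-8) = -4/13 + 8 = 100/13 ≈ 7.6923)
p(F, Y) = 100/13
p(-69, -42) - (2293 - 1*472) = 100/13 - (2293 - 1*472) = 100/13 - (2293 - 472) = 100/13 - 1*1821 = 100/13 - 1821 = -23573/13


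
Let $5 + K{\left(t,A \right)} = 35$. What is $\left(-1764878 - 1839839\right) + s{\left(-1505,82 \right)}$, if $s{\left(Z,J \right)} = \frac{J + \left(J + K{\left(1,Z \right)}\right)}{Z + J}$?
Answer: $- \frac{5129512485}{1423} \approx -3.6047 \cdot 10^{6}$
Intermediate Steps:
$K{\left(t,A \right)} = 30$ ($K{\left(t,A \right)} = -5 + 35 = 30$)
$s{\left(Z,J \right)} = \frac{30 + 2 J}{J + Z}$ ($s{\left(Z,J \right)} = \frac{J + \left(J + 30\right)}{Z + J} = \frac{J + \left(30 + J\right)}{J + Z} = \frac{30 + 2 J}{J + Z}$)
$\left(-1764878 - 1839839\right) + s{\left(-1505,82 \right)} = \left(-1764878 - 1839839\right) + \frac{2 \left(15 + 82\right)}{82 - 1505} = \left(-1764878 - 1839839\right) + 2 \frac{1}{-1423} \cdot 97 = -3604717 + 2 \left(- \frac{1}{1423}\right) 97 = -3604717 - \frac{194}{1423} = - \frac{5129512485}{1423}$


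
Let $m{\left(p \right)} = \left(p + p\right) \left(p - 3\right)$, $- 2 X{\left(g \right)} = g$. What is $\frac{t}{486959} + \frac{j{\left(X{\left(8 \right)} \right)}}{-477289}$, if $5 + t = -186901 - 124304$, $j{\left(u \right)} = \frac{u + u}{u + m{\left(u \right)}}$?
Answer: $- \frac{1930981452052}{3021462263963} \approx -0.63909$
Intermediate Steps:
$X{\left(g \right)} = - \frac{g}{2}$
$m{\left(p \right)} = 2 p \left(-3 + p\right)$
$j{\left(u \right)} = \frac{2 u}{u + 2 u \left(-3 + u\right)}$ ($j{\left(u \right)} = \frac{u + u}{u + 2 u \left(-3 + u\right)} = \frac{2 u}{u + 2 u \left(-3 + u\right)}$)
$t = -311210$ ($t = -5 - 311205 = -311210$)
$\frac{t}{486959} + \frac{j{\left(X{\left(8 \right)} \right)}}{-477289} = - \frac{311210}{486959} + \frac{2 \frac{1}{-5 + 2 \left(\left(- \frac{1}{2}\right) 8\right)}}{-477289} = \left(-311210\right) \frac{1}{486959} + \frac{2}{-5 + 2 \left(-4\right)} \left(- \frac{1}{477289}\right) = - \frac{311210}{486959} + \frac{2}{-5 - 8} \left(- \frac{1}{477289}\right) = - \frac{311210}{486959} + \frac{2}{-13} \left(- \frac{1}{477289}\right) = - \frac{311210}{486959} + 2 \left(- \frac{1}{13}\right) \left(- \frac{1}{477289}\right) = - \frac{311210}{486959} - - \frac{2}{6204757} = - \frac{311210}{486959} + \frac{2}{6204757} = - \frac{1930981452052}{3021462263963}$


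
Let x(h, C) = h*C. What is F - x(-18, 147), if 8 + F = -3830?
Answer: -1192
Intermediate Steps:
F = -3838 (F = -8 - 3830 = -3838)
x(h, C) = C*h
F - x(-18, 147) = -3838 - 147*(-18) = -3838 - 1*(-2646) = -3838 + 2646 = -1192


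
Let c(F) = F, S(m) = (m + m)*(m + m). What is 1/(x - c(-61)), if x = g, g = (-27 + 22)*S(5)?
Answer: -1/439 ≈ -0.0022779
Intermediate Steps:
S(m) = 4*m**2 (S(m) = (2*m)*(2*m) = 4*m**2)
g = -500 (g = (-27 + 22)*(4*5**2) = -20*25 = -5*100 = -500)
x = -500
1/(x - c(-61)) = 1/(-500 - 1*(-61)) = 1/(-500 + 61) = 1/(-439) = -1/439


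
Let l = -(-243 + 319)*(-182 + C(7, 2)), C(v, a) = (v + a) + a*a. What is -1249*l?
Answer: -16042156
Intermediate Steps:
C(v, a) = a + v + a**2 (C(v, a) = (a + v) + a**2 = a + v + a**2)
l = 12844 (l = -(-243 + 319)*(-182 + (2 + 7 + 2**2)) = -76*(-182 + (2 + 7 + 4)) = -76*(-182 + 13) = -76*(-169) = -1*(-12844) = 12844)
-1249*l = -1249*12844 = -16042156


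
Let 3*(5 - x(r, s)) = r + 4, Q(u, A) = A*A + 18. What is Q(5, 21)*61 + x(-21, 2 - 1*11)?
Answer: 84029/3 ≈ 28010.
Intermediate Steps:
Q(u, A) = 18 + A**2 (Q(u, A) = A**2 + 18 = 18 + A**2)
x(r, s) = 11/3 - r/3 (x(r, s) = 5 - (r + 4)/3 = 5 - (4 + r)/3 = 5 + (-4/3 - r/3) = 11/3 - r/3)
Q(5, 21)*61 + x(-21, 2 - 1*11) = (18 + 21**2)*61 + (11/3 - 1/3*(-21)) = (18 + 441)*61 + (11/3 + 7) = 459*61 + 32/3 = 27999 + 32/3 = 84029/3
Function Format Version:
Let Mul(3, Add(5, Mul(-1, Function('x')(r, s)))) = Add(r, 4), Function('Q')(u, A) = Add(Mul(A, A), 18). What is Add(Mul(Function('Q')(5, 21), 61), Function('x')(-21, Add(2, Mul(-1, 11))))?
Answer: Rational(84029, 3) ≈ 28010.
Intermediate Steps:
Function('Q')(u, A) = Add(18, Pow(A, 2)) (Function('Q')(u, A) = Add(Pow(A, 2), 18) = Add(18, Pow(A, 2)))
Function('x')(r, s) = Add(Rational(11, 3), Mul(Rational(-1, 3), r)) (Function('x')(r, s) = Add(5, Mul(Rational(-1, 3), Add(r, 4))) = Add(5, Mul(Rational(-1, 3), Add(4, r))) = Add(5, Add(Rational(-4, 3), Mul(Rational(-1, 3), r))) = Add(Rational(11, 3), Mul(Rational(-1, 3), r)))
Add(Mul(Function('Q')(5, 21), 61), Function('x')(-21, Add(2, Mul(-1, 11)))) = Add(Mul(Add(18, Pow(21, 2)), 61), Add(Rational(11, 3), Mul(Rational(-1, 3), -21))) = Add(Mul(Add(18, 441), 61), Add(Rational(11, 3), 7)) = Add(Mul(459, 61), Rational(32, 3)) = Add(27999, Rational(32, 3)) = Rational(84029, 3)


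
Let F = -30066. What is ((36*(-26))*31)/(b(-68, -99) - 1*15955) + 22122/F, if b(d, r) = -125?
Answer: 3588009/3357370 ≈ 1.0687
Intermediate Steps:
((36*(-26))*31)/(b(-68, -99) - 1*15955) + 22122/F = ((36*(-26))*31)/(-125 - 1*15955) + 22122/(-30066) = (-936*31)/(-125 - 15955) + 22122*(-1/30066) = -29016/(-16080) - 3687/5011 = -29016*(-1/16080) - 3687/5011 = 1209/670 - 3687/5011 = 3588009/3357370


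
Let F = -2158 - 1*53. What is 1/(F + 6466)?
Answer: 1/4255 ≈ 0.00023502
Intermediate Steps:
F = -2211 (F = -2158 - 53 = -2211)
1/(F + 6466) = 1/(-2211 + 6466) = 1/4255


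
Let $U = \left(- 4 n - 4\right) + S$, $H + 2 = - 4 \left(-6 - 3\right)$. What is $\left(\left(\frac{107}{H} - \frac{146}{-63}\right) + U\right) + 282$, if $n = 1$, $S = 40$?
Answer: $\frac{684293}{2142} \approx 319.46$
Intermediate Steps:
$H = 34$ ($H = -2 - 4 \left(-6 - 3\right) = -2 - -36 = -2 + 36 = 34$)
$U = 32$ ($U = \left(\left(-4\right) 1 - 4\right) + 40 = \left(-4 - 4\right) + 40 = -8 + 40 = 32$)
$\left(\left(\frac{107}{H} - \frac{146}{-63}\right) + U\right) + 282 = \left(\left(\frac{107}{34} - \frac{146}{-63}\right) + 32\right) + 282 = \left(\left(107 \cdot \frac{1}{34} - - \frac{146}{63}\right) + 32\right) + 282 = \left(\left(\frac{107}{34} + \frac{146}{63}\right) + 32\right) + 282 = \left(\frac{11705}{2142} + 32\right) + 282 = \frac{80249}{2142} + 282 = \frac{684293}{2142}$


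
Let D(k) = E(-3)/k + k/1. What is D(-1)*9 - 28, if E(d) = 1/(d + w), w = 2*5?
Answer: -268/7 ≈ -38.286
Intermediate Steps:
w = 10
E(d) = 1/(10 + d) (E(d) = 1/(d + 10) = 1/(10 + d))
D(k) = k + 1/(7*k) (D(k) = 1/((10 - 3)*k) + k/1 = 1/(7*k) + k*1 = 1/(7*k) + k = k + 1/(7*k))
D(-1)*9 - 28 = (-1 + (1/7)/(-1))*9 - 28 = (-1 + (1/7)*(-1))*9 - 28 = (-1 - 1/7)*9 - 28 = -8/7*9 - 28 = -72/7 - 28 = -268/7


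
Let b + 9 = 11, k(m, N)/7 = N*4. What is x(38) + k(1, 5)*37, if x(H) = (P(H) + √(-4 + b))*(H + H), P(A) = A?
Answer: 8068 + 76*I*√2 ≈ 8068.0 + 107.48*I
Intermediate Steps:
k(m, N) = 28*N (k(m, N) = 7*(N*4) = 7*(4*N) = 28*N)
b = 2 (b = -9 + 11 = 2)
x(H) = 2*H*(H + I*√2) (x(H) = (H + √(-4 + 2))*(H + H) = (H + √(-2))*(2*H) = (H + I*√2)*(2*H) = 2*H*(H + I*√2))
x(38) + k(1, 5)*37 = 2*38*(38 + I*√2) + (28*5)*37 = (2888 + 76*I*√2) + 140*37 = (2888 + 76*I*√2) + 5180 = 8068 + 76*I*√2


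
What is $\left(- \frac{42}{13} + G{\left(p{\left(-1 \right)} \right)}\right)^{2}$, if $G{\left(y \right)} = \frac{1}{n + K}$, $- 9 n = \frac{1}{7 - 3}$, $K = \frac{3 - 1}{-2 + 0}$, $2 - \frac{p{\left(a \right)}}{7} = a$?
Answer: $\frac{4088484}{231361} \approx 17.671$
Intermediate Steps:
$p{\left(a \right)} = 14 - 7 a$
$K = -1$ ($K = \frac{2}{-2} = 2 \left(- \frac{1}{2}\right) = -1$)
$n = - \frac{1}{36}$ ($n = - \frac{1}{9 \left(7 - 3\right)} = - \frac{1}{9 \cdot 4} = \left(- \frac{1}{9}\right) \frac{1}{4} = - \frac{1}{36} \approx -0.027778$)
$G{\left(y \right)} = - \frac{36}{37}$ ($G{\left(y \right)} = \frac{1}{- \frac{1}{36} - 1} = \frac{1}{- \frac{37}{36}} = - \frac{36}{37}$)
$\left(- \frac{42}{13} + G{\left(p{\left(-1 \right)} \right)}\right)^{2} = \left(- \frac{42}{13} - \frac{36}{37}\right)^{2} = \left(- \frac{2022}{481}\right)^{2} = \frac{4088484}{231361}$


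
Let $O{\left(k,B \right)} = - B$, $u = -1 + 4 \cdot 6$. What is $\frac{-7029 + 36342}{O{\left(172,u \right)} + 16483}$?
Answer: $\frac{29313}{16460} \approx 1.7809$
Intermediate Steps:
$u = 23$ ($u = -1 + 24 = 23$)
$\frac{-7029 + 36342}{O{\left(172,u \right)} + 16483} = \frac{-7029 + 36342}{\left(-1\right) 23 + 16483} = \frac{29313}{-23 + 16483} = \frac{29313}{16460}$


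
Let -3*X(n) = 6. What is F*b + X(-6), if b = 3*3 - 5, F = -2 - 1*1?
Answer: -14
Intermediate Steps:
X(n) = -2 (X(n) = -⅓*6 = -2)
F = -3 (F = -2 - 1 = -3)
b = 4 (b = 9 - 5 = 4)
F*b + X(-6) = -3*4 - 2 = -12 - 2 = -14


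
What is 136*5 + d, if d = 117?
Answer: 797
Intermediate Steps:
136*5 + d = 136*5 + 117 = 680 + 117 = 797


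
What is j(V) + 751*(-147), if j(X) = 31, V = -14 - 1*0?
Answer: -110366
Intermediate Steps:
V = -14 (V = -14 + 0 = -14)
j(V) + 751*(-147) = 31 + 751*(-147) = 31 - 110397 = -110366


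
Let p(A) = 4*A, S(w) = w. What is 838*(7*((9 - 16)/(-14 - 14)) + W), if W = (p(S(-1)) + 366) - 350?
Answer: 23045/2 ≈ 11523.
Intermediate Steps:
W = 12 (W = (4*(-1) + 366) - 350 = (-4 + 366) - 350 = 362 - 350 = 12)
838*(7*((9 - 16)/(-14 - 14)) + W) = 838*(7*((9 - 16)/(-14 - 14)) + 12) = 838*(7*(-7/(-28)) + 12) = 838*(7*(-7*(-1/28)) + 12) = 838*(7*(¼) + 12) = 838*(7/4 + 12) = 838*(55/4) = 23045/2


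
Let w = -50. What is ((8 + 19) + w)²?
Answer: 529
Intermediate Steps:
((8 + 19) + w)² = ((8 + 19) - 50)² = (27 - 50)² = (-23)² = 529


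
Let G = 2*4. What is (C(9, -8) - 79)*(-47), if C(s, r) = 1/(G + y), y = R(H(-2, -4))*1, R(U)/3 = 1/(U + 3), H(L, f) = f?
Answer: 18518/5 ≈ 3703.6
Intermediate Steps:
R(U) = 3/(3 + U) (R(U) = 3/(U + 3) = 3/(3 + U))
G = 8
y = -3 (y = (3/(3 - 4))*1 = (3/(-1))*1 = (3*(-1))*1 = -3*1 = -3)
C(s, r) = 1/5 (C(s, r) = 1/(8 - 3) = 1/5)
(C(9, -8) - 79)*(-47) = (1/5 - 79)*(-47) = -394/5*(-47) = 18518/5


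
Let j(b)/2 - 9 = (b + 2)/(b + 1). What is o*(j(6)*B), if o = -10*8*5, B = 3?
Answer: -170400/7 ≈ -24343.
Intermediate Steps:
j(b) = 18 + 2*(2 + b)/(1 + b) (j(b) = 18 + 2*((b + 2)/(b + 1)) = 18 + 2*((2 + b)/(1 + b)) = 18 + 2*(2 + b)/(1 + b))
o = -400 (o = -80*5 = -400)
o*(j(6)*B) = -400*2*(11 + 10*6)/(1 + 6)*3 = -400*2*(11 + 60)/7*3 = -400*2*(1/7)*71*3 = -56800*3/7 = -400*426/7 = -170400/7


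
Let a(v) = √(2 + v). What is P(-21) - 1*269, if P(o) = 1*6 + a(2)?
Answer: -261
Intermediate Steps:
P(o) = 8 (P(o) = 1*6 + √(2 + 2) = 6 + √4 = 6 + 2 = 8)
P(-21) - 1*269 = 8 - 1*269 = 8 - 269 = -261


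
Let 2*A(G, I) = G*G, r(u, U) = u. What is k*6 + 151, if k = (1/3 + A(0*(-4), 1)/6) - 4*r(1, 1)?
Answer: 129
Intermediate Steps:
A(G, I) = G²/2 (A(G, I) = (G*G)/2 = G²/2)
k = -11/3 (k = (1/3 + ((0*(-4))²/2)/6) - 4*1 = (1*(⅓) + ((½)*0²)*(⅙)) - 4 = (⅓ + ((½)*0)*(⅙)) - 4 = (⅓ + 0*(⅙)) - 4 = (⅓ + 0) - 4 = ⅓ - 4 = -11/3 ≈ -3.6667)
k*6 + 151 = -11/3*6 + 151 = -22 + 151 = 129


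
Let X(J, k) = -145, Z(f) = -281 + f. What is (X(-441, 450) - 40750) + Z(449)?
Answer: -40727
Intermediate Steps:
(X(-441, 450) - 40750) + Z(449) = (-145 - 40750) + (-281 + 449) = -40895 + 168 = -40727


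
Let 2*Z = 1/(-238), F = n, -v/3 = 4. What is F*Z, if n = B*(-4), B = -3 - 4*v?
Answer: 45/119 ≈ 0.37815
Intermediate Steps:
v = -12 (v = -3*4 = -12)
B = 45 (B = -3 - 4*(-12) = -3 + 48 = 45)
n = -180 (n = 45*(-4) = -180)
F = -180
Z = -1/476 (Z = (½)/(-238) = (½)*(-1/238) = -1/476 ≈ -0.0021008)
F*Z = -180*(-1/476) = 45/119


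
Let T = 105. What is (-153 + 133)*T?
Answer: -2100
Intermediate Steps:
(-153 + 133)*T = (-153 + 133)*105 = -20*105 = -2100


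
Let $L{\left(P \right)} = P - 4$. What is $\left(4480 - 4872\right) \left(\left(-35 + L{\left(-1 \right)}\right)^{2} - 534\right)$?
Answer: $-417872$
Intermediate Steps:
$L{\left(P \right)} = -4 + P$ ($L{\left(P \right)} = P - 4 = -4 + P$)
$\left(4480 - 4872\right) \left(\left(-35 + L{\left(-1 \right)}\right)^{2} - 534\right) = \left(4480 - 4872\right) \left(\left(-35 - 5\right)^{2} - 534\right) = - 392 \left(\left(-35 - 5\right)^{2} - 534\right) = - 392 \left(\left(-40\right)^{2} - 534\right) = - 392 \left(1600 - 534\right) = \left(-392\right) 1066 = -417872$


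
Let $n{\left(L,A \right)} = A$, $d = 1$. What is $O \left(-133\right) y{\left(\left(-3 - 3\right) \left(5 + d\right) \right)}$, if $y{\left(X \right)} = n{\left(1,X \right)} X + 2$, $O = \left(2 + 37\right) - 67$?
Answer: $4833752$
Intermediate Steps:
$O = -28$ ($O = 39 - 67 = -28$)
$y{\left(X \right)} = 2 + X^{2}$ ($y{\left(X \right)} = X X + 2 = X^{2} + 2 = 2 + X^{2}$)
$O \left(-133\right) y{\left(\left(-3 - 3\right) \left(5 + d\right) \right)} = \left(-28\right) \left(-133\right) \left(2 + \left(\left(-3 - 3\right) \left(5 + 1\right)\right)^{2}\right) = 3724 \left(2 + \left(\left(-6\right) 6\right)^{2}\right) = 3724 \left(2 + \left(-36\right)^{2}\right) = 3724 \left(2 + 1296\right) = 3724 \cdot 1298 = 4833752$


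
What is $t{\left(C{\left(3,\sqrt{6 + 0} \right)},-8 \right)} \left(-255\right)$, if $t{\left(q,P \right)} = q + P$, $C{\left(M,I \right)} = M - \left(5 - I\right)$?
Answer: $2550 - 255 \sqrt{6} \approx 1925.4$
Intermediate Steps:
$C{\left(M,I \right)} = -5 + I + M$ ($C{\left(M,I \right)} = M + \left(-5 + I\right) = -5 + I + M$)
$t{\left(q,P \right)} = P + q$
$t{\left(C{\left(3,\sqrt{6 + 0} \right)},-8 \right)} \left(-255\right) = \left(-8 + \left(-5 + \sqrt{6 + 0} + 3\right)\right) \left(-255\right) = \left(-8 + \left(-5 + \sqrt{6} + 3\right)\right) \left(-255\right) = \left(-8 - \left(2 - \sqrt{6}\right)\right) \left(-255\right) = \left(-10 + \sqrt{6}\right) \left(-255\right) = 2550 - 255 \sqrt{6}$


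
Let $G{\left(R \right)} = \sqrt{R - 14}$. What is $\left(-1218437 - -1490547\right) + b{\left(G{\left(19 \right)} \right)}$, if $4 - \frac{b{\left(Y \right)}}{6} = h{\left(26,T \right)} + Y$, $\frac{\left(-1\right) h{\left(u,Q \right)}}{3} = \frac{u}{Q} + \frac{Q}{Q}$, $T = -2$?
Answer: $271918 - 6 \sqrt{5} \approx 2.719 \cdot 10^{5}$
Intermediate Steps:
$h{\left(u,Q \right)} = -3 - \frac{3 u}{Q}$ ($h{\left(u,Q \right)} = - 3 \left(\frac{u}{Q} + \frac{Q}{Q}\right) = - 3 \left(\frac{u}{Q} + 1\right) = - 3 \left(1 + \frac{u}{Q}\right) = -3 - \frac{3 u}{Q}$)
$G{\left(R \right)} = \sqrt{-14 + R}$
$b{\left(Y \right)} = -192 - 6 Y$ ($b{\left(Y \right)} = 24 - 6 \left(\left(-3 - \frac{78}{-2}\right) + Y\right) = 24 - 6 \left(\left(-3 - 78 \left(- \frac{1}{2}\right)\right) + Y\right) = 24 - 6 \left(\left(-3 + 39\right) + Y\right) = 24 - 6 \left(36 + Y\right) = 24 - \left(216 + 6 Y\right) = -192 - 6 Y$)
$\left(-1218437 - -1490547\right) + b{\left(G{\left(19 \right)} \right)} = \left(-1218437 - -1490547\right) - \left(192 + 6 \sqrt{-14 + 19}\right) = \left(-1218437 + 1490547\right) - \left(192 + 6 \sqrt{5}\right) = 272110 - \left(192 + 6 \sqrt{5}\right) = 271918 - 6 \sqrt{5}$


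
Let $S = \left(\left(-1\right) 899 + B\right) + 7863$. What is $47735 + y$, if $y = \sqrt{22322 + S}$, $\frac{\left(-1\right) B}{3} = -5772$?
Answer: $47735 + 3 \sqrt{5178} \approx 47951.0$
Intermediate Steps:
$B = 17316$ ($B = \left(-3\right) \left(-5772\right) = 17316$)
$S = 24280$ ($S = \left(\left(-1\right) 899 + 17316\right) + 7863 = \left(-899 + 17316\right) + 7863 = 16417 + 7863 = 24280$)
$y = 3 \sqrt{5178}$ ($y = \sqrt{22322 + 24280} = \sqrt{46602} = 3 \sqrt{5178} \approx 215.88$)
$47735 + y = 47735 + 3 \sqrt{5178}$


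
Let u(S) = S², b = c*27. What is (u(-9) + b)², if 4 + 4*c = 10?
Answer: 59049/4 ≈ 14762.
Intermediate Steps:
c = 3/2 (c = -1 + (¼)*10 = -1 + 5/2 = 3/2 ≈ 1.5000)
b = 81/2 (b = (3/2)*27 = 81/2 ≈ 40.500)
(u(-9) + b)² = ((-9)² + 81/2)² = (81 + 81/2)² = (243/2)² = 59049/4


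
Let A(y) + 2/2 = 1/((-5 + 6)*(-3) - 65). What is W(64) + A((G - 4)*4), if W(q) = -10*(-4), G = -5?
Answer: 2651/68 ≈ 38.985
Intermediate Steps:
W(q) = 40
A(y) = -69/68 (A(y) = -1 + 1/((-5 + 6)*(-3) - 65) = -1 + 1/(1*(-3) - 65) = -1 + 1/(-3 - 65) = -1 + 1/(-68) = -1 - 1/68 = -69/68)
W(64) + A((G - 4)*4) = 40 - 69/68 = 2651/68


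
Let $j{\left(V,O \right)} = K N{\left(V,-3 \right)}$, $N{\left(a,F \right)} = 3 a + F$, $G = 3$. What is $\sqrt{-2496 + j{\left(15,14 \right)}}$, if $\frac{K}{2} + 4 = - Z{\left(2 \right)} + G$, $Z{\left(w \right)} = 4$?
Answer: $54 i \approx 54.0 i$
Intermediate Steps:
$N{\left(a,F \right)} = F + 3 a$
$K = -10$ ($K = -8 + 2 \left(\left(-1\right) 4 + 3\right) = -8 + 2 \left(-4 + 3\right) = -8 + 2 \left(-1\right) = -8 - 2 = -10$)
$j{\left(V,O \right)} = 30 - 30 V$ ($j{\left(V,O \right)} = - 10 \left(-3 + 3 V\right) = 30 - 30 V$)
$\sqrt{-2496 + j{\left(15,14 \right)}} = \sqrt{-2496 + \left(30 - 450\right)} = \sqrt{-2496 - 420} = \sqrt{-2916} = 54 i$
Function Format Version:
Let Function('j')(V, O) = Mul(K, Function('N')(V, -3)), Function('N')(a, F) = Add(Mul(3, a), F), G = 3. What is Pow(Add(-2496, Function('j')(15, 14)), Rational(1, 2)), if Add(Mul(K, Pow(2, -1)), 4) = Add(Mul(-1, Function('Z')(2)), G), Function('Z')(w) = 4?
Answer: Mul(54, I) ≈ Mul(54.000, I)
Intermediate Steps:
Function('N')(a, F) = Add(F, Mul(3, a))
K = -10 (K = Add(-8, Mul(2, Add(Mul(-1, 4), 3))) = Add(-8, Mul(2, Add(-4, 3))) = Add(-8, Mul(2, -1)) = Add(-8, -2) = -10)
Function('j')(V, O) = Add(30, Mul(-30, V)) (Function('j')(V, O) = Mul(-10, Add(-3, Mul(3, V))) = Add(30, Mul(-30, V)))
Pow(Add(-2496, Function('j')(15, 14)), Rational(1, 2)) = Pow(Add(-2496, Add(30, Mul(-30, 15))), Rational(1, 2)) = Pow(Add(-2496, Add(30, -450)), Rational(1, 2)) = Pow(Add(-2496, -420), Rational(1, 2)) = Pow(-2916, Rational(1, 2)) = Mul(54, I)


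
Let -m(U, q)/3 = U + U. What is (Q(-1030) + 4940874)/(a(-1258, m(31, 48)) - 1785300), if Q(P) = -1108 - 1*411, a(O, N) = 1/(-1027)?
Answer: -5072717585/1833503101 ≈ -2.7667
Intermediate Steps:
m(U, q) = -6*U (m(U, q) = -3*(U + U) = -6*U)
a(O, N) = -1/1027
Q(P) = -1519 (Q(P) = -1108 - 411 = -1519)
(Q(-1030) + 4940874)/(a(-1258, m(31, 48)) - 1785300) = (-1519 + 4940874)/(-1/1027 - 1785300) = 4939355/(-1833503101/1027) = 4939355*(-1027/1833503101) = -5072717585/1833503101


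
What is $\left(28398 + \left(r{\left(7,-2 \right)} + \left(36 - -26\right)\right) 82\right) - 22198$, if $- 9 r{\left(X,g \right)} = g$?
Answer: $\frac{101720}{9} \approx 11302.0$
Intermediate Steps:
$r{\left(X,g \right)} = - \frac{g}{9}$
$\left(28398 + \left(r{\left(7,-2 \right)} + \left(36 - -26\right)\right) 82\right) - 22198 = \left(28398 + \left(\left(- \frac{1}{9}\right) \left(-2\right) + \left(36 - -26\right)\right) 82\right) - 22198 = \left(28398 + \left(\frac{2}{9} + \left(36 + 26\right)\right) 82\right) - 22198 = \left(28398 + \left(\frac{2}{9} + 62\right) 82\right) - 22198 = \left(28398 + \frac{560}{9} \cdot 82\right) - 22198 = \left(28398 + \frac{45920}{9}\right) - 22198 = \frac{301502}{9} - 22198 = \frac{101720}{9}$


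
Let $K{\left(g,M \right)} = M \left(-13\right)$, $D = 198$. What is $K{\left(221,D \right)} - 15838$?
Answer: $-18412$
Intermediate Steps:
$K{\left(g,M \right)} = - 13 M$
$K{\left(221,D \right)} - 15838 = \left(-13\right) 198 - 15838 = -2574 - 15838 = -18412$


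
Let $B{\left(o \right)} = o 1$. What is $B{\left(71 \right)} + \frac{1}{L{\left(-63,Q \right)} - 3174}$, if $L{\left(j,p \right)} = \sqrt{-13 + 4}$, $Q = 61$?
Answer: $\frac{238423687}{3358095} - \frac{i}{3358095} \approx 71.0 - 2.9779 \cdot 10^{-7} i$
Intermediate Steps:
$B{\left(o \right)} = o$
$L{\left(j,p \right)} = 3 i$ ($L{\left(j,p \right)} = \sqrt{-9} = 3 i$)
$B{\left(71 \right)} + \frac{1}{L{\left(-63,Q \right)} - 3174} = 71 + \frac{1}{3 i - 3174} = 71 + \frac{1}{-3174 + 3 i} = 71 + \frac{-3174 - 3 i}{10074285}$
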